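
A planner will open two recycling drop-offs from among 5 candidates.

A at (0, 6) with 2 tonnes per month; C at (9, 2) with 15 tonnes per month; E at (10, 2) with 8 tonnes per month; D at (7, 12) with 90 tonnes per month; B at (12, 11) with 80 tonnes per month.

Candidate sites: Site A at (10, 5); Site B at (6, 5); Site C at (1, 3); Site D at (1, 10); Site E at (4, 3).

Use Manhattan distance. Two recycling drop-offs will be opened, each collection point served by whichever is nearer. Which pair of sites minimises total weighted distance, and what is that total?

Evaluate every pair (each demand assigned to the nearer of the two):
  {Site A, Site D}: total = 1454
  {Site A, Site B}: total = 1458
  {Site A, Site C}: total = 1632
  {Site A, Site E}: total = 1638
  {Site B, Site C}: total = 1834
  {Site B, Site D}: total = 1836
  {Site D, Site E}: total = 1836
  {Site B, Site E}: total = 1840
  {Site C, Site D}: total = 1903
  {Site C, Site E}: total = 2514
Best pair: {Site A, Site D} with total 1454.

{Site A, Site D}, total 1454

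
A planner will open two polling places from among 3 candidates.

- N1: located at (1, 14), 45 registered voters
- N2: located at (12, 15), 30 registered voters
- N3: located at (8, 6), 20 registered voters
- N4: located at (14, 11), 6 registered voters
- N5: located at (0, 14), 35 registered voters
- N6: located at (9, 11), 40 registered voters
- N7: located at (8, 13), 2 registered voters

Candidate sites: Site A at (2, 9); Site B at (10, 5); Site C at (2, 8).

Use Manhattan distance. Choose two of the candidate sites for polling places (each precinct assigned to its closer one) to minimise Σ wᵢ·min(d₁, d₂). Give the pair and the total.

Evaluate every pair (each demand assigned to the nearer of the two):
  {Site A, Site B}: total = 1295
  {Site B, Site C}: total = 1375
  {Site A, Site C}: total = 1619
Best pair: {Site A, Site B} with total 1295.

{Site A, Site B}, total 1295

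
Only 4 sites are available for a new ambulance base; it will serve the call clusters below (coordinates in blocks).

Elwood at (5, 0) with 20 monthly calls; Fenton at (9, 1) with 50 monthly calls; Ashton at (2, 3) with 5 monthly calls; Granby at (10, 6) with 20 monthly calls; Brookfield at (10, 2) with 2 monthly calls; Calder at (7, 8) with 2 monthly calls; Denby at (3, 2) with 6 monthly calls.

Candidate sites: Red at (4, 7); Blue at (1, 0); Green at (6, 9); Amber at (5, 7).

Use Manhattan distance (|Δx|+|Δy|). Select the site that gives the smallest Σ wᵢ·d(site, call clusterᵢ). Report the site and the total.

Total weighted distance at each candidate:
  Red (4, 7): total = 946
  Blue (1, 0): total = 924
  Green (6, 9): total = 1026
  Amber (5, 7): total = 863
Minimum is at Amber with total 863 blocks.

Amber, total 863 blocks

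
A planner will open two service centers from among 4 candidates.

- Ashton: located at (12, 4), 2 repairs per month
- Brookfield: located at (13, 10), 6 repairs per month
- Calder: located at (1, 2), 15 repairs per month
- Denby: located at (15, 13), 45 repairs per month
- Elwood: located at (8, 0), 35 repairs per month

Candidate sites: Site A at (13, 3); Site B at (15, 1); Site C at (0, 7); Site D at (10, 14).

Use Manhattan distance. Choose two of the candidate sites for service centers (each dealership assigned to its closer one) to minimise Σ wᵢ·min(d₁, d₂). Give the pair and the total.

{Site A, Site D}, total 791

Evaluate every pair (each demand assigned to the nearer of the two):
  {Site A, Site D}: total = 791
  {Site B, Site D}: total = 829
  {Site C, Site D}: total = 951
  {Site A, Site C}: total = 956
  {Site B, Site C}: total = 988
  {Site A, Site B}: total = 1061
Best pair: {Site A, Site D} with total 791.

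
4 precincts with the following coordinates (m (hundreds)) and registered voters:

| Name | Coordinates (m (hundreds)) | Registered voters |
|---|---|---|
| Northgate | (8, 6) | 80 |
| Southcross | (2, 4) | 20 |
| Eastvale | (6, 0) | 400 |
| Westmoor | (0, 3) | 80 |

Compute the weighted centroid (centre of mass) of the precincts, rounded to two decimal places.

The minimiser of Σwᵢ‖p−pᵢ‖² is the weighted centroid p* = (Σwᵢpᵢ)/(Σwᵢ).
Σwᵢ = 580.
Σwᵢxᵢ = 80·8 + 20·2 + 400·6 + 80·0 = 3080.
Σwᵢyᵢ = 80·6 + 20·4 + 400·0 + 80·3 = 800.
x* = 3080/580 = 5.31, y* = 800/580 = 1.38.

(5.31, 1.38)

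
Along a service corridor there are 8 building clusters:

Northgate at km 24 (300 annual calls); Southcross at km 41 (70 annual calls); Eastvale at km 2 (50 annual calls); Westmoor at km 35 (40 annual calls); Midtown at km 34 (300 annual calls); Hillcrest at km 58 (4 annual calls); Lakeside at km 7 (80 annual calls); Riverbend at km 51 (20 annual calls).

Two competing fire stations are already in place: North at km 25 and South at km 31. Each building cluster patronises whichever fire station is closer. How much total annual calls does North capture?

The indifferent point is the midpoint (25+31)/2 = 28; building clusters left of it (closer to North at 25) go to North, those right go to South.
  Eastvale at 2 (w=50) → North
  Lakeside at 7 (w=80) → North
  Northgate at 24 (w=300) → North
  Midtown at 34 (w=300) → South
  Westmoor at 35 (w=40) → South
  Southcross at 41 (w=70) → South
  Riverbend at 51 (w=20) → South
  Hillcrest at 58 (w=4) → South
North captures 430; South captures 434.

430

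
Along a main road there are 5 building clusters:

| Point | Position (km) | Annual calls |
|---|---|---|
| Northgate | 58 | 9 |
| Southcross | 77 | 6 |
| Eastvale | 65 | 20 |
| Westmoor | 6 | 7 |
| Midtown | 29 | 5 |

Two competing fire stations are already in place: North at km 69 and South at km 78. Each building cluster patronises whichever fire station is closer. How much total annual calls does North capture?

41

The indifferent point is the midpoint (69+78)/2 = 73.5; building clusters left of it (closer to North at 69) go to North, those right go to South.
  Westmoor at 6 (w=7) → North
  Midtown at 29 (w=5) → North
  Northgate at 58 (w=9) → North
  Eastvale at 65 (w=20) → North
  Southcross at 77 (w=6) → South
North captures 41; South captures 6.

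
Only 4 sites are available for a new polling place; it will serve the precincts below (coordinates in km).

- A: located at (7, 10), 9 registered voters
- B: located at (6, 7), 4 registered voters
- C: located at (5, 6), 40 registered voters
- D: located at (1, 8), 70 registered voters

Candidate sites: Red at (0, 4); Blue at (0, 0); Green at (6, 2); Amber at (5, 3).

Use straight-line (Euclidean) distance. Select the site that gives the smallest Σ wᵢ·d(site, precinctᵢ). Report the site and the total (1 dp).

Red, total 613.8 km

Total weighted distance at each candidate:
  Red (0, 4): total = 613.8
  Blue (0, 0): total = 1023.5
  Green (6, 2): total = 804.2
  Amber (5, 3): total = 650.2
Minimum is at Red with total 613.8 km.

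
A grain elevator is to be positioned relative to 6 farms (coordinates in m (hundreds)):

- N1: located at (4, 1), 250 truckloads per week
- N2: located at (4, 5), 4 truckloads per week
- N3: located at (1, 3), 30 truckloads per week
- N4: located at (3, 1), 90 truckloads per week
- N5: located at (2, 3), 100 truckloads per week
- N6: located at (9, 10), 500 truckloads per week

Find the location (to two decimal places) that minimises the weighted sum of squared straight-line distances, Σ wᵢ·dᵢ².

The minimiser of Σwᵢ‖p−pᵢ‖² is the weighted centroid p* = (Σwᵢpᵢ)/(Σwᵢ).
Σwᵢ = 974.
Σwᵢxᵢ = 250·4 + 4·4 + 30·1 + 90·3 + 100·2 + 500·9 = 6016.
Σwᵢyᵢ = 250·1 + 4·5 + 30·3 + 90·1 + 100·3 + 500·10 = 5750.
x* = 6016/974 = 6.18, y* = 5750/974 = 5.90.

(6.18, 5.90)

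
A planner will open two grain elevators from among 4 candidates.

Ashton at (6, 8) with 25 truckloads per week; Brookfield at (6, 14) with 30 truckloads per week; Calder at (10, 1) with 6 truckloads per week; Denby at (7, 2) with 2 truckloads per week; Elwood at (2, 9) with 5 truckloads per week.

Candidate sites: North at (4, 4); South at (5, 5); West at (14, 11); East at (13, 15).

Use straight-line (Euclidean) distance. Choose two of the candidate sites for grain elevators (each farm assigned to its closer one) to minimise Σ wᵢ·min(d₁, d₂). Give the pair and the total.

Evaluate every pair (each demand assigned to the nearer of the two):
  {South, East}: total = 361.8
  {North, East}: total = 398.3
  {South, West}: total = 406.0
  {North, South}: total = 421.3
  {North, West}: total = 442.5
  {West, East}: total = 574.0
Best pair: {South, East} with total 361.8.

{South, East}, total 361.8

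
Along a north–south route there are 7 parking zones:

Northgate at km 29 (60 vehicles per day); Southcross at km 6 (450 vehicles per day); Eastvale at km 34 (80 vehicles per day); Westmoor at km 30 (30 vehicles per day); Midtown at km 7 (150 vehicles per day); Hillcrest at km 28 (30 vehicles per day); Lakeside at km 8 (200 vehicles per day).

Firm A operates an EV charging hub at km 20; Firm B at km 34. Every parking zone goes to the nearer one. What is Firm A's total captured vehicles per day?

800

The indifferent point is the midpoint (20+34)/2 = 27; parking zones left of it (closer to Firm A at 20) go to Firm A, those right go to Firm B.
  Southcross at 6 (w=450) → Firm A
  Midtown at 7 (w=150) → Firm A
  Lakeside at 8 (w=200) → Firm A
  Hillcrest at 28 (w=30) → Firm B
  Northgate at 29 (w=60) → Firm B
  Westmoor at 30 (w=30) → Firm B
  Eastvale at 34 (w=80) → Firm B
Firm A captures 800; Firm B captures 200.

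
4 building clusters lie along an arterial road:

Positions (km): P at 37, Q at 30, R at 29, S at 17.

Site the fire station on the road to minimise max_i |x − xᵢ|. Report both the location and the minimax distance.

The 1-center on a line is the midpoint of the two extreme points: leftmost at 17, rightmost at 37.
Optimal location = (17 + 37)/2 = 27; maximum distance = (37 − 17)/2 = 10.

location 27, max distance 10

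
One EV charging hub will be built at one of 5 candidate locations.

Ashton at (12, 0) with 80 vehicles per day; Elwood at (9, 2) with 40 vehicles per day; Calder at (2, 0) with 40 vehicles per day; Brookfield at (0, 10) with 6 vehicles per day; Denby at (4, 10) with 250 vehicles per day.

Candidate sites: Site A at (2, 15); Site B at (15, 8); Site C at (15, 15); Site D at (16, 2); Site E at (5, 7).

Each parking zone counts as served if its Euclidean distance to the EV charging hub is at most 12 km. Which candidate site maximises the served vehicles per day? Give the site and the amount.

Site E, covering 416

Coverage radius r = 12 km; a point is covered iff (Δx)²+(Δy)² ≤ 12² = 144.
  Site A (2, 15): covers {Brookfield, Denby} → 256
  Site B (15, 8): covers {Ashton, Elwood, Denby} → 370
  Site C (15, 15): covers {none} → 0
  Site D (16, 2): covers {Ashton, Elwood} → 120
  Site E (5, 7): covers {Ashton, Elwood, Calder, Brookfield, Denby} → 416
Maximum coverage at Site E: 416 vehicles per day.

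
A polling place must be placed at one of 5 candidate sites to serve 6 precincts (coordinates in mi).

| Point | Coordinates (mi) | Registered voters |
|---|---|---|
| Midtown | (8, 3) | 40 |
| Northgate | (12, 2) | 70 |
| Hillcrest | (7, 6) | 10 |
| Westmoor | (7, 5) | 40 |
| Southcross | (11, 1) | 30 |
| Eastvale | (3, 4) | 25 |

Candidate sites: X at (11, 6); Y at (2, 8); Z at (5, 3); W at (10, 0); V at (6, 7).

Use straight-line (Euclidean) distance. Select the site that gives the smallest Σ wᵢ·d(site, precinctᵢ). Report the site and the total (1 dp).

W, total 886.5 mi

Total weighted distance at each candidate:
  X (11, 6): total = 1019.4
  Y (2, 8): total = 1861.0
  Z (5, 3): total = 1009.8
  W (10, 0): total = 886.5
  V (6, 7): total = 1169.6
Minimum is at W with total 886.5 mi.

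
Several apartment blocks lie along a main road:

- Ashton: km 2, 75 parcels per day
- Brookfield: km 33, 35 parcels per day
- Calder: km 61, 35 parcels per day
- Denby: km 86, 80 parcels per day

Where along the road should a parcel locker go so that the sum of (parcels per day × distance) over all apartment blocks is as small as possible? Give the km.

x = 61

For a sum of weighted absolute distances on a line, the optimum is the weighted median (not the mean). Total weight W = 225; half-weight = 112.5.
Sort by position and accumulate weight:
  km 2 (Ashton, w=75) → cum 75
  km 33 (Brookfield, w=35) → cum 110
  km 61 (Calder, w=35) → cum 145  ≥ 112.5 → median here
  km 86 (Denby, w=80) → cum 225
Optimal location: km 61.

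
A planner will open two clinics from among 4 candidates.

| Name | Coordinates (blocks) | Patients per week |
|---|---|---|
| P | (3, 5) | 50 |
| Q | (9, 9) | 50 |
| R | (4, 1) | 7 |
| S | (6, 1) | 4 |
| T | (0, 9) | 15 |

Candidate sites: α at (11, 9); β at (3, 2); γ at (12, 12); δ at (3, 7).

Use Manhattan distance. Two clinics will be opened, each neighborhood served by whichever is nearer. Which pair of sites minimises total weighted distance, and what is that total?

{α, δ}, total 360

Evaluate every pair (each demand assigned to the nearer of the two):
  {α, δ}: total = 360
  {α, β}: total = 430
  {γ, δ}: total = 560
  {β, δ}: total = 605
  {β, γ}: total = 630
  {α, γ}: total = 1022
Best pair: {α, δ} with total 360.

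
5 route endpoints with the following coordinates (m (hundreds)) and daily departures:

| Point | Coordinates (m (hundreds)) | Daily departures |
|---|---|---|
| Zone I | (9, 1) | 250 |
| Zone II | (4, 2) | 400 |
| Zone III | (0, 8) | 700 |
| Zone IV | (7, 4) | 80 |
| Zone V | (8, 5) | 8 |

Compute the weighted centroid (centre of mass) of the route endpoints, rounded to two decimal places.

The minimiser of Σwᵢ‖p−pᵢ‖² is the weighted centroid p* = (Σwᵢpᵢ)/(Σwᵢ).
Σwᵢ = 1438.
Σwᵢxᵢ = 250·9 + 400·4 + 700·0 + 80·7 + 8·8 = 4474.
Σwᵢyᵢ = 250·1 + 400·2 + 700·8 + 80·4 + 8·5 = 7010.
x* = 4474/1438 = 3.11, y* = 7010/1438 = 4.87.

(3.11, 4.87)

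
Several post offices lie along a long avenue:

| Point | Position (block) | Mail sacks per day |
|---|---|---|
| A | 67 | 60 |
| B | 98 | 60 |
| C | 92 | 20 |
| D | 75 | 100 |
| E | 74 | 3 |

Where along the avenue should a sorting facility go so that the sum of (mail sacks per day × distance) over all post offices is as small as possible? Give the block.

x = 75

For a sum of weighted absolute distances on a line, the optimum is the weighted median (not the mean). Total weight W = 243; half-weight = 121.5.
Sort by position and accumulate weight:
  block 67 (A, w=60) → cum 60
  block 74 (E, w=3) → cum 63
  block 75 (D, w=100) → cum 163  ≥ 121.5 → median here
  block 92 (C, w=20) → cum 183
  block 98 (B, w=60) → cum 243
Optimal location: block 75.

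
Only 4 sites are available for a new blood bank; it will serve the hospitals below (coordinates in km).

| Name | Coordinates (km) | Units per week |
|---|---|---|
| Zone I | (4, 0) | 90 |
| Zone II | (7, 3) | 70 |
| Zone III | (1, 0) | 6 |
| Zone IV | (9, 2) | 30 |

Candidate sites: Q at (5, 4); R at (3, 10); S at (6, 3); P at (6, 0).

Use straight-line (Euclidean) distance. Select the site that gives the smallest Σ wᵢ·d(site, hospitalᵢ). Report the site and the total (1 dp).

S, total 524.4 km

Total weighted distance at each candidate:
  Q (5, 4): total = 695.7
  R (3, 10): total = 1830.0
  S (6, 3): total = 524.4
  P (6, 0): total = 539.5
Minimum is at S with total 524.4 km.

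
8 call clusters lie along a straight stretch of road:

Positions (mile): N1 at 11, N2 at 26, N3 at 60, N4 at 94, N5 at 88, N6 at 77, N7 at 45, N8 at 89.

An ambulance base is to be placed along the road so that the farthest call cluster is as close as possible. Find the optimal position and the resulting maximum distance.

The 1-center on a line is the midpoint of the two extreme points: leftmost at 11, rightmost at 94.
Optimal location = (11 + 94)/2 = 52.5; maximum distance = (94 − 11)/2 = 41.5.

location 52.5, max distance 41.5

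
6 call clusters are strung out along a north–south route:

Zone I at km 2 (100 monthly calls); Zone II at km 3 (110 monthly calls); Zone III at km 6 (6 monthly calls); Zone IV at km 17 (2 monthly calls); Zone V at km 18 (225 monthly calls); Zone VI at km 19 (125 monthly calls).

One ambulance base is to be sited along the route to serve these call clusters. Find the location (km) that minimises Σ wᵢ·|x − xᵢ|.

For a sum of weighted absolute distances on a line, the optimum is the weighted median (not the mean). Total weight W = 568; half-weight = 284.
Sort by position and accumulate weight:
  km 2 (Zone I, w=100) → cum 100
  km 3 (Zone II, w=110) → cum 210
  km 6 (Zone III, w=6) → cum 216
  km 17 (Zone IV, w=2) → cum 218
  km 18 (Zone V, w=225) → cum 443  ≥ 284 → median here
  km 19 (Zone VI, w=125) → cum 568
Optimal location: km 18.

x = 18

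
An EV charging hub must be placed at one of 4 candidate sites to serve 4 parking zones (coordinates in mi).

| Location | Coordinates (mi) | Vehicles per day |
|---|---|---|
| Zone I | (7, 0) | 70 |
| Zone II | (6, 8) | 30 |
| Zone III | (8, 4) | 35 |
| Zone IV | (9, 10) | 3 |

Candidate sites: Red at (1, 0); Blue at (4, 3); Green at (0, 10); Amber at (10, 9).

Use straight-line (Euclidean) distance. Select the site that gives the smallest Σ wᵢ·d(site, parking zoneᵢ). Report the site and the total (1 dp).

Blue, total 628.7 mi

Total weighted distance at each candidate:
  Red (1, 0): total = 1023.6
  Blue (4, 3): total = 628.7
  Green (0, 10): total = 1421.2
  Amber (10, 9): total = 980.5
Minimum is at Blue with total 628.7 mi.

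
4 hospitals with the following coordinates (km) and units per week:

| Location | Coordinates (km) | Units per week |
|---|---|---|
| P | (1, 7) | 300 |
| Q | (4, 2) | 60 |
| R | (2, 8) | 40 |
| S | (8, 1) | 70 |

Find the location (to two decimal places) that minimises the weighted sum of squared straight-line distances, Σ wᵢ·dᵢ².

(2.51, 5.55)

The minimiser of Σwᵢ‖p−pᵢ‖² is the weighted centroid p* = (Σwᵢpᵢ)/(Σwᵢ).
Σwᵢ = 470.
Σwᵢxᵢ = 300·1 + 60·4 + 40·2 + 70·8 = 1180.
Σwᵢyᵢ = 300·7 + 60·2 + 40·8 + 70·1 = 2610.
x* = 1180/470 = 2.51, y* = 2610/470 = 5.55.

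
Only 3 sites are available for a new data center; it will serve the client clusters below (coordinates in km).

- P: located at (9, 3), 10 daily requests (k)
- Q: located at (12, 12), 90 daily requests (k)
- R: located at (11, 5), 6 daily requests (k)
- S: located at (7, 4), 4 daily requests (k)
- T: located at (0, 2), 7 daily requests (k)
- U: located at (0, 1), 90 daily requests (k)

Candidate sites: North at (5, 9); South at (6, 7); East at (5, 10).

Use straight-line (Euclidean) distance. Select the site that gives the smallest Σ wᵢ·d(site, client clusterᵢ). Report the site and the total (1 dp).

South, total 1616.2 km

Total weighted distance at each candidate:
  North (5, 9): total = 1731.6
  South (6, 7): total = 1616.2
  East (5, 10): total = 1800.6
Minimum is at South with total 1616.2 km.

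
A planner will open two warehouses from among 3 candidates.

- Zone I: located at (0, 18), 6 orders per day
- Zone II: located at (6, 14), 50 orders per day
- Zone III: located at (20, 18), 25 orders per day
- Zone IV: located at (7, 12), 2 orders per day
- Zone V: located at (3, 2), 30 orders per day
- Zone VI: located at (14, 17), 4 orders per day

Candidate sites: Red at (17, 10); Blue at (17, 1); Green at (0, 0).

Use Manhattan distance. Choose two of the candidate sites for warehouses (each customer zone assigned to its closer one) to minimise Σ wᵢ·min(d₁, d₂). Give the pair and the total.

Evaluate every pair (each demand assigned to the nearer of the two):
  {Red, Green}: total = 1347
  {Red, Blue}: total = 1689
  {Blue, Green}: total = 1872
Best pair: {Red, Green} with total 1347.

{Red, Green}, total 1347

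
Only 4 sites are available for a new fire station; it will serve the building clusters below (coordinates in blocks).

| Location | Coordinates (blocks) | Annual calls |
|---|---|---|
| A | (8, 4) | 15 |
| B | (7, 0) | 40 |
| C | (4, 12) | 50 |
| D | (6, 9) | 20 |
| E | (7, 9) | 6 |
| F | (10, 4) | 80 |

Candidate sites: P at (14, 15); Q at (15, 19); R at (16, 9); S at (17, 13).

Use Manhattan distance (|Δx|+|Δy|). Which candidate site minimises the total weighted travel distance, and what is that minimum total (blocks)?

Total weighted distance at each candidate:
  P (14, 15): total = 3343
  Q (15, 19): total = 4398
  R (16, 9): total = 2799
  S (17, 13): total = 3554
Minimum is at R with total 2799 blocks.

R, total 2799 blocks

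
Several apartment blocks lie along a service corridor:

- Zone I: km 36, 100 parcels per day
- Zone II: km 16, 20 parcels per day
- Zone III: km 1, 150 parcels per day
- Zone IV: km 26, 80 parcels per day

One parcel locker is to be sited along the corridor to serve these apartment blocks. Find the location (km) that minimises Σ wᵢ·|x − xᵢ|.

x = 26

For a sum of weighted absolute distances on a line, the optimum is the weighted median (not the mean). Total weight W = 350; half-weight = 175.
Sort by position and accumulate weight:
  km 1 (Zone III, w=150) → cum 150
  km 16 (Zone II, w=20) → cum 170
  km 26 (Zone IV, w=80) → cum 250  ≥ 175 → median here
  km 36 (Zone I, w=100) → cum 350
Optimal location: km 26.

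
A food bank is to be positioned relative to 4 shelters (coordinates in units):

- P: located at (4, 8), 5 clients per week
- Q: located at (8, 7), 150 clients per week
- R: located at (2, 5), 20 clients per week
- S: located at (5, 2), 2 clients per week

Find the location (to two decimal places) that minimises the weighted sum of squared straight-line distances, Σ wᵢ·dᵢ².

The minimiser of Σwᵢ‖p−pᵢ‖² is the weighted centroid p* = (Σwᵢpᵢ)/(Σwᵢ).
Σwᵢ = 177.
Σwᵢxᵢ = 5·4 + 150·8 + 20·2 + 2·5 = 1270.
Σwᵢyᵢ = 5·8 + 150·7 + 20·5 + 2·2 = 1194.
x* = 1270/177 = 7.18, y* = 1194/177 = 6.75.

(7.18, 6.75)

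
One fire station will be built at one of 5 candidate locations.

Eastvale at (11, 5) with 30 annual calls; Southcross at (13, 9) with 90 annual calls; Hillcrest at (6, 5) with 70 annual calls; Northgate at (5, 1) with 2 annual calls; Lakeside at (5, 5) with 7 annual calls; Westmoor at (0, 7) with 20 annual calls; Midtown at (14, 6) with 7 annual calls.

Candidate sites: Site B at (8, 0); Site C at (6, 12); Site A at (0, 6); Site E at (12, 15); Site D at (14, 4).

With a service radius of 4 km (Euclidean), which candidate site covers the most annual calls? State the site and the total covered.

Site D, covering 37

Coverage radius r = 4 km; a point is covered iff (Δx)²+(Δy)² ≤ 4² = 16.
  Site B (8, 0): covers {Northgate} → 2
  Site C (6, 12): covers {none} → 0
  Site A (0, 6): covers {Westmoor} → 20
  Site E (12, 15): covers {none} → 0
  Site D (14, 4): covers {Eastvale, Midtown} → 37
Maximum coverage at Site D: 37 annual calls.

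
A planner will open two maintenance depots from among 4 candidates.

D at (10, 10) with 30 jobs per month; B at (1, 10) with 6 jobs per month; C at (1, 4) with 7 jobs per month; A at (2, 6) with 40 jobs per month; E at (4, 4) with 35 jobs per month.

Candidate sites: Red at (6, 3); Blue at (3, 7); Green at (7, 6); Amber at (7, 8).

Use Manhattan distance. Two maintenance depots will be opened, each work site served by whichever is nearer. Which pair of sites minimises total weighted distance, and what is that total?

{Blue, Amber}, total 435

Evaluate every pair (each demand assigned to the nearer of the two):
  {Blue, Amber}: total = 435
  {Blue, Green}: total = 495
  {Red, Blue}: total = 550
  {Red, Green}: total = 617
  {Red, Amber}: total = 625
  {Green, Amber}: total = 629
Best pair: {Blue, Amber} with total 435.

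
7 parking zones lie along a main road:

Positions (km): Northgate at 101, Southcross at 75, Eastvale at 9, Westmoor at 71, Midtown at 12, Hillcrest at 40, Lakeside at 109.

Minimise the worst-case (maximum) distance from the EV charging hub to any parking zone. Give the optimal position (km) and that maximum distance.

The 1-center on a line is the midpoint of the two extreme points: leftmost at 9, rightmost at 109.
Optimal location = (9 + 109)/2 = 59; maximum distance = (109 − 9)/2 = 50.

location 59, max distance 50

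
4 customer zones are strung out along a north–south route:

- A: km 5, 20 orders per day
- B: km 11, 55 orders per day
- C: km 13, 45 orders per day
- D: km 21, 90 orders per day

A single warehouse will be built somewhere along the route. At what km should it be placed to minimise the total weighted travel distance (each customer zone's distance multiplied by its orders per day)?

x = 13

For a sum of weighted absolute distances on a line, the optimum is the weighted median (not the mean). Total weight W = 210; half-weight = 105.
Sort by position and accumulate weight:
  km 5 (A, w=20) → cum 20
  km 11 (B, w=55) → cum 75
  km 13 (C, w=45) → cum 120  ≥ 105 → median here
  km 21 (D, w=90) → cum 210
Optimal location: km 13.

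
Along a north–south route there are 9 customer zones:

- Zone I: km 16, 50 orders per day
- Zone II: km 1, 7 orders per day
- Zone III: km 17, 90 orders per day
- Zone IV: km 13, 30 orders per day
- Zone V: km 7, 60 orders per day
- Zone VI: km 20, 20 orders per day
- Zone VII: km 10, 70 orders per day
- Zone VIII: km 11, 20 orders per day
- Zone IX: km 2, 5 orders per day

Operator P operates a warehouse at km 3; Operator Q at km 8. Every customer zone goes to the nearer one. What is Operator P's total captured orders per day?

The indifferent point is the midpoint (3+8)/2 = 5.5; customer zones left of it (closer to Operator P at 3) go to Operator P, those right go to Operator Q.
  Zone II at 1 (w=7) → Operator P
  Zone IX at 2 (w=5) → Operator P
  Zone V at 7 (w=60) → Operator Q
  Zone VII at 10 (w=70) → Operator Q
  Zone VIII at 11 (w=20) → Operator Q
  Zone IV at 13 (w=30) → Operator Q
  Zone I at 16 (w=50) → Operator Q
  Zone III at 17 (w=90) → Operator Q
  Zone VI at 20 (w=20) → Operator Q
Operator P captures 12; Operator Q captures 340.

12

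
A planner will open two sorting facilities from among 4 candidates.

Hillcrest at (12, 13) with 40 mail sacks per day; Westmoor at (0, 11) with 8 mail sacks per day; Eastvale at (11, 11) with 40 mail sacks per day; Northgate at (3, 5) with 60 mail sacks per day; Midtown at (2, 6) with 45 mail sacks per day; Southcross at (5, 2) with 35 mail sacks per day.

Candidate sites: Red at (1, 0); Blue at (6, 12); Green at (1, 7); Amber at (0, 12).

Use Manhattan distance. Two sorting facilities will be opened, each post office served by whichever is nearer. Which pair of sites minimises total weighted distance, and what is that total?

{Blue, Green}, total 1205

Evaluate every pair (each demand assigned to the nearer of the two):
  {Blue, Green}: total = 1205
  {Red, Blue}: total = 1521
  {Green, Amber}: total = 1653
  {Red, Green}: total = 1820
  {Blue, Amber}: total = 1873
  {Red, Amber}: total = 1953
Best pair: {Blue, Green} with total 1205.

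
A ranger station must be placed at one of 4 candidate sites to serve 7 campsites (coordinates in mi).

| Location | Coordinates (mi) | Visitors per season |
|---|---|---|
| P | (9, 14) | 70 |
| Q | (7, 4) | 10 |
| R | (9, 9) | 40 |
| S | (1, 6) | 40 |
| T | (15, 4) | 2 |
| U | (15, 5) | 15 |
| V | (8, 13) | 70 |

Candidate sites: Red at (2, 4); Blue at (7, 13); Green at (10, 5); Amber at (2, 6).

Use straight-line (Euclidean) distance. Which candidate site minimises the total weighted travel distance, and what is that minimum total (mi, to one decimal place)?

Total weighted distance at each candidate:
  Red (2, 4): total = 2316.7
  Blue (7, 13): total = 1058.0
  Green (10, 5): total = 1855.1
  Amber (2, 6): total = 2009.8
Minimum is at Blue with total 1058.0 mi.

Blue, total 1058.0 mi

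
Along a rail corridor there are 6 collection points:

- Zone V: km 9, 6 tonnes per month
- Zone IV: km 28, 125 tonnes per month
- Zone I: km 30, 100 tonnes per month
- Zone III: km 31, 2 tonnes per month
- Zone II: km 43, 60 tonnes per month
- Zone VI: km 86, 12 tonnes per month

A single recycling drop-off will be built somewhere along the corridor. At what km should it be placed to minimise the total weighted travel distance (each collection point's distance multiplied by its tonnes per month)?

x = 30

For a sum of weighted absolute distances on a line, the optimum is the weighted median (not the mean). Total weight W = 305; half-weight = 152.5.
Sort by position and accumulate weight:
  km 9 (Zone V, w=6) → cum 6
  km 28 (Zone IV, w=125) → cum 131
  km 30 (Zone I, w=100) → cum 231  ≥ 152.5 → median here
  km 31 (Zone III, w=2) → cum 233
  km 43 (Zone II, w=60) → cum 293
  km 86 (Zone VI, w=12) → cum 305
Optimal location: km 30.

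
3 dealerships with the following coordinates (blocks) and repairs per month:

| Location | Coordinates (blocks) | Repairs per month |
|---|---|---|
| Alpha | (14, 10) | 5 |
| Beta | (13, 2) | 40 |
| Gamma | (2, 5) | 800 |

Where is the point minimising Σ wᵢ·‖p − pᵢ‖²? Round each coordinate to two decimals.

(2.59, 4.89)

The minimiser of Σwᵢ‖p−pᵢ‖² is the weighted centroid p* = (Σwᵢpᵢ)/(Σwᵢ).
Σwᵢ = 845.
Σwᵢxᵢ = 5·14 + 40·13 + 800·2 = 2190.
Σwᵢyᵢ = 5·10 + 40·2 + 800·5 = 4130.
x* = 2190/845 = 2.59, y* = 4130/845 = 4.89.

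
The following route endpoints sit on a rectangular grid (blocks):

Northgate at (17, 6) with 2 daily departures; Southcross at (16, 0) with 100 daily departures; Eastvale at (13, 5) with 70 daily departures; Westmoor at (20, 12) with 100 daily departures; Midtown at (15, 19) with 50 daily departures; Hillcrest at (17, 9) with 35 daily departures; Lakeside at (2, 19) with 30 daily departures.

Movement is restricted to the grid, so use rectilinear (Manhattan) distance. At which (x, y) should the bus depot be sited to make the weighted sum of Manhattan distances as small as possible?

Manhattan distance separates: Σwᵢ(|x−xᵢ|+|y−yᵢ|) = Σwᵢ|x−xᵢ| + Σwᵢ|y−yᵢ|, so x and y are optimised independently as 1-D weighted medians.
Total weight W = 387; half = 193.5.
x-coordinate, sorted with cumulative weight:
  x=2 (Lakeside, w=30) cum 30
  x=13 (Eastvale, w=70) cum 100
  x=15 (Midtown, w=50) cum 150
  x=16 (Southcross, w=100) cum 250  ← median
  x=17 (Northgate, w=2) cum 252
  x=17 (Hillcrest, w=35) cum 287
  x=20 (Westmoor, w=100) cum 387
⇒ x* = 16
y-coordinate, sorted with cumulative weight:
  y=0 (Southcross, w=100) cum 100
  y=5 (Eastvale, w=70) cum 170
  y=6 (Northgate, w=2) cum 172
  y=9 (Hillcrest, w=35) cum 207  ← median
  y=12 (Westmoor, w=100) cum 307
  y=19 (Midtown, w=50) cum 357
  y=19 (Lakeside, w=30) cum 387
⇒ y* = 9

(16, 9)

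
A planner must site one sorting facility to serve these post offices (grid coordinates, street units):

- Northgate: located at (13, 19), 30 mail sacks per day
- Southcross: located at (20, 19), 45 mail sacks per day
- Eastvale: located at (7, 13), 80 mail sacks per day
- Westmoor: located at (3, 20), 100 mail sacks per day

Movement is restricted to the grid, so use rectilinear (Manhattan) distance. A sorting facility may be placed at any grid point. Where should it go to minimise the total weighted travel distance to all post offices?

Manhattan distance separates: Σwᵢ(|x−xᵢ|+|y−yᵢ|) = Σwᵢ|x−xᵢ| + Σwᵢ|y−yᵢ|, so x and y are optimised independently as 1-D weighted medians.
Total weight W = 255; half = 127.5.
x-coordinate, sorted with cumulative weight:
  x=3 (Westmoor, w=100) cum 100
  x=7 (Eastvale, w=80) cum 180  ← median
  x=13 (Northgate, w=30) cum 210
  x=20 (Southcross, w=45) cum 255
⇒ x* = 7
y-coordinate, sorted with cumulative weight:
  y=13 (Eastvale, w=80) cum 80
  y=19 (Northgate, w=30) cum 110
  y=19 (Southcross, w=45) cum 155  ← median
  y=20 (Westmoor, w=100) cum 255
⇒ y* = 19

(7, 19)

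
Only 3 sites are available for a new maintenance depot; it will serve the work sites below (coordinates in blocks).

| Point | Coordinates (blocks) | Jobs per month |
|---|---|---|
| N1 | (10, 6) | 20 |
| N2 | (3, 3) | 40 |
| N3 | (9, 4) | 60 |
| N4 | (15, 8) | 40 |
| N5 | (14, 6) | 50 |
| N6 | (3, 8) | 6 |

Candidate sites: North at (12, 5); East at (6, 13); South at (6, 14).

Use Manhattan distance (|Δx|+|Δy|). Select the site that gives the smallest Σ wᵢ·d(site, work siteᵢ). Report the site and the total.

North, total 1202 blocks

Total weighted distance at each candidate:
  North (12, 5): total = 1202
  East (6, 13): total = 2818
  South (6, 14): total = 3034
Minimum is at North with total 1202 blocks.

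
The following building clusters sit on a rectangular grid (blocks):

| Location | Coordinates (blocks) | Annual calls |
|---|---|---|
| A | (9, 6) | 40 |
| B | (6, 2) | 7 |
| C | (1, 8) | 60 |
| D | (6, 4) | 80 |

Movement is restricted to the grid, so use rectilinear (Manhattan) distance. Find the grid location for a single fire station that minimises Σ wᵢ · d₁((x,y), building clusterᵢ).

Manhattan distance separates: Σwᵢ(|x−xᵢ|+|y−yᵢ|) = Σwᵢ|x−xᵢ| + Σwᵢ|y−yᵢ|, so x and y are optimised independently as 1-D weighted medians.
Total weight W = 187; half = 93.5.
x-coordinate, sorted with cumulative weight:
  x=1 (C, w=60) cum 60
  x=6 (B, w=7) cum 67
  x=6 (D, w=80) cum 147  ← median
  x=9 (A, w=40) cum 187
⇒ x* = 6
y-coordinate, sorted with cumulative weight:
  y=2 (B, w=7) cum 7
  y=4 (D, w=80) cum 87
  y=6 (A, w=40) cum 127  ← median
  y=8 (C, w=60) cum 187
⇒ y* = 6

(6, 6)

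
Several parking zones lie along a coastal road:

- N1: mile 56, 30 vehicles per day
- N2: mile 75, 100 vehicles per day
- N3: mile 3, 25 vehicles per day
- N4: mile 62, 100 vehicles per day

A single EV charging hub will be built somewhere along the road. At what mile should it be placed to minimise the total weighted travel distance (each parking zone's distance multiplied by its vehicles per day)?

For a sum of weighted absolute distances on a line, the optimum is the weighted median (not the mean). Total weight W = 255; half-weight = 127.5.
Sort by position and accumulate weight:
  mile 3 (N3, w=25) → cum 25
  mile 56 (N1, w=30) → cum 55
  mile 62 (N4, w=100) → cum 155  ≥ 127.5 → median here
  mile 75 (N2, w=100) → cum 255
Optimal location: mile 62.

x = 62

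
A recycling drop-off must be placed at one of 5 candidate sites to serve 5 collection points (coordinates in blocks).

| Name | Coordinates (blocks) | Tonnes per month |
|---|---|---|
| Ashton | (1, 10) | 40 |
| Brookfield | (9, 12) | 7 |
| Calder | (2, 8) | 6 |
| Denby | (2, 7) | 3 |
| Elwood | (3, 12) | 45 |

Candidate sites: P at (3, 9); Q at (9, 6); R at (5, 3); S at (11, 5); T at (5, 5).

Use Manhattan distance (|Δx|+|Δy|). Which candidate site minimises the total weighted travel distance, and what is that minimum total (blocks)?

Total weighted distance at each candidate:
  P (3, 9): total = 339
  Q (9, 6): total = 1140
  R (5, 3): total = 1095
  S (11, 5): total = 1443
  T (5, 5): total = 893
Minimum is at P with total 339 blocks.

P, total 339 blocks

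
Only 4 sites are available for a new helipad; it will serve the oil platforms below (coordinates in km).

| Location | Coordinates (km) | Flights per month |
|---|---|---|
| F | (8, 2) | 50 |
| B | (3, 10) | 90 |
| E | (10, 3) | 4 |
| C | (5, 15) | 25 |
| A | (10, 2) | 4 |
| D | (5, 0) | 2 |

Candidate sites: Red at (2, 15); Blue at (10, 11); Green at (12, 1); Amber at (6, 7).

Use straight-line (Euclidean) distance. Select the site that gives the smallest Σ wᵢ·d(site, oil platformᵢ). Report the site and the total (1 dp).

Total weighted distance at each candidate:
  Red (2, 15): total = 1399.1
  Blue (10, 11): total = 1349.6
  Green (12, 1): total = 1777.4
  Amber (6, 7): total = 915.0
Minimum is at Amber with total 915.0 km.

Amber, total 915.0 km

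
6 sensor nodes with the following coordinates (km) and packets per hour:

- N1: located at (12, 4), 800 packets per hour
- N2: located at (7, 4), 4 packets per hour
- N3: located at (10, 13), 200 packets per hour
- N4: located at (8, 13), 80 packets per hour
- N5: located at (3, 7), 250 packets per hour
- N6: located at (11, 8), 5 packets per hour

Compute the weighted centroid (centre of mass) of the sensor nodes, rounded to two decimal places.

(9.76, 6.46)

The minimiser of Σwᵢ‖p−pᵢ‖² is the weighted centroid p* = (Σwᵢpᵢ)/(Σwᵢ).
Σwᵢ = 1339.
Σwᵢxᵢ = 800·12 + 4·7 + 200·10 + 80·8 + 250·3 + 5·11 = 13073.
Σwᵢyᵢ = 800·4 + 4·4 + 200·13 + 80·13 + 250·7 + 5·8 = 8646.
x* = 13073/1339 = 9.76, y* = 8646/1339 = 6.46.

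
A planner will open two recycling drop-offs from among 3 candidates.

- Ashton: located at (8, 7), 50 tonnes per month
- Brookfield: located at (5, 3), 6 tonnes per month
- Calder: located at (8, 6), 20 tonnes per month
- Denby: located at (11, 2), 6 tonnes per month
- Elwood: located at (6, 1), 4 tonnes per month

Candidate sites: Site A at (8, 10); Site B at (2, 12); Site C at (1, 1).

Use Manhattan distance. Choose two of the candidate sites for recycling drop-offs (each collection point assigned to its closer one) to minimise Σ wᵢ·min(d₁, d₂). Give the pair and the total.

{Site A, Site C}, total 352

Evaluate every pair (each demand assigned to the nearer of the two):
  {Site A, Site C}: total = 352
  {Site A, Site B}: total = 400
  {Site B, Site C}: total = 912
Best pair: {Site A, Site C} with total 352.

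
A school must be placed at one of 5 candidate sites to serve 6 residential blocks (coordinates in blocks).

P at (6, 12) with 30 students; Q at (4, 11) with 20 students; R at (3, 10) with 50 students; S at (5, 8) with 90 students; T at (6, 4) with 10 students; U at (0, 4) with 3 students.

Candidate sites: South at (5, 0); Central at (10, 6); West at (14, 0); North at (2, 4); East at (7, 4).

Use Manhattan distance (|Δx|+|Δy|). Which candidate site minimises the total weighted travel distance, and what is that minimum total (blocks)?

Total weighted distance at each candidate:
  South (5, 0): total = 2027
  Central (10, 6): total = 1796
  West (14, 0): total = 3774
  North (2, 4): total = 1566
  East (7, 4): total = 1541
Minimum is at East with total 1541 blocks.

East, total 1541 blocks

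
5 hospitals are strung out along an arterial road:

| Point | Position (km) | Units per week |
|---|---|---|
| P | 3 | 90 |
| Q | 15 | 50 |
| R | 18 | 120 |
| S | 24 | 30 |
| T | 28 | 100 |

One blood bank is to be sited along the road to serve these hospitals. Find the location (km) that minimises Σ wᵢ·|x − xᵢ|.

For a sum of weighted absolute distances on a line, the optimum is the weighted median (not the mean). Total weight W = 390; half-weight = 195.
Sort by position and accumulate weight:
  km 3 (P, w=90) → cum 90
  km 15 (Q, w=50) → cum 140
  km 18 (R, w=120) → cum 260  ≥ 195 → median here
  km 24 (S, w=30) → cum 290
  km 28 (T, w=100) → cum 390
Optimal location: km 18.

x = 18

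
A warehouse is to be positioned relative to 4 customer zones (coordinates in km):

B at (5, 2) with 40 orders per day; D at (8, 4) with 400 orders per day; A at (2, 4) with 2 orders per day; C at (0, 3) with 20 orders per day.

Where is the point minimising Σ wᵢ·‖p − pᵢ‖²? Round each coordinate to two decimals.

The minimiser of Σwᵢ‖p−pᵢ‖² is the weighted centroid p* = (Σwᵢpᵢ)/(Σwᵢ).
Σwᵢ = 462.
Σwᵢxᵢ = 40·5 + 400·8 + 2·2 + 20·0 = 3404.
Σwᵢyᵢ = 40·2 + 400·4 + 2·4 + 20·3 = 1748.
x* = 3404/462 = 7.37, y* = 1748/462 = 3.78.

(7.37, 3.78)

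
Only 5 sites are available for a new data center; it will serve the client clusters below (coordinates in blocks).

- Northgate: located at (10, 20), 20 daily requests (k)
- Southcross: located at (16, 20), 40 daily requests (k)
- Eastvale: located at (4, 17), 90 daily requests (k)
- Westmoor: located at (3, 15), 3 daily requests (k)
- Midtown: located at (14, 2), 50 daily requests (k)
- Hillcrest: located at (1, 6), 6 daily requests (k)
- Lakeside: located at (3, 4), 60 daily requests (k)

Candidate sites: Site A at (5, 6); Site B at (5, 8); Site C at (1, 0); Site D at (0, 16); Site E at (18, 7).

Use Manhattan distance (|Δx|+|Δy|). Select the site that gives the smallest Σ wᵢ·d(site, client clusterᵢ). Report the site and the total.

Site B, total 3333 blocks

Total weighted distance at each candidate:
  Site A (5, 6): total = 3407
  Site B (5, 8): total = 3333
  Site C (1, 0): total = 4977
  Site D (0, 16): total = 3908
  Site E (18, 7): total = 4887
Minimum is at Site B with total 3333 blocks.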